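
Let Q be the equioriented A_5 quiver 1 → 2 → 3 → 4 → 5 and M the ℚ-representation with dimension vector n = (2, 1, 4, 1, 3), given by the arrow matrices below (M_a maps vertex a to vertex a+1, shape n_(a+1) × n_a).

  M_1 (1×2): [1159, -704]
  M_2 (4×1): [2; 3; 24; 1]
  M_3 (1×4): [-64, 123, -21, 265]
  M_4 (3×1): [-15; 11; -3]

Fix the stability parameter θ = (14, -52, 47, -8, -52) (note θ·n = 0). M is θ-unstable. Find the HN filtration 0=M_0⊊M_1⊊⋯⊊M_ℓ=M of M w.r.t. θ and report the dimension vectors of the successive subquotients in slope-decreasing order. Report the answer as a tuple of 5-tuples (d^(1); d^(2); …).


Via rank(M_{q-1}∘⋯∘M_p): M ≅ I[1,1], I[1,5], I[3,3]^3, I[5,5]^2.
μ_θ-semistable layers: μ^(1)=47; μ^(2)=14; μ^(3)=-13/3; μ^(4)=-19; μ^(5)=-52

((0, 0, 3, 0, 0); (1, 0, 0, 0, 0); (0, 0, 1, 1, 1); (1, 1, 0, 0, 0); (0, 0, 0, 0, 2))


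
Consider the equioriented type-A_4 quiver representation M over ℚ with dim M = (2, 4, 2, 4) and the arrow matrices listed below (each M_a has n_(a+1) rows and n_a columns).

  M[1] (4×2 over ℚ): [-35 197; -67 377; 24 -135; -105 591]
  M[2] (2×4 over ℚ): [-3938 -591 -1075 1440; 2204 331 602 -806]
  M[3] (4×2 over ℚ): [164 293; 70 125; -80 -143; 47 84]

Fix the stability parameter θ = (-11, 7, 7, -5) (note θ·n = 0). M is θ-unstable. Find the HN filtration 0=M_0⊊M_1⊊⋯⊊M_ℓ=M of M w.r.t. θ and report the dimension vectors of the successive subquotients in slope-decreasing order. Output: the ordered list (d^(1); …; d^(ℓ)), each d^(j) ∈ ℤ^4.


Via rank(M_{q-1}∘⋯∘M_p): M ≅ I[1,4]^2, I[2,2]^2, I[4,4]^2.
μ_θ-semistable layers: μ^(1)=7; μ^(2)=3; μ^(3)=-5; μ^(4)=-11

((0, 2, 0, 0); (0, 2, 2, 2); (0, 0, 0, 2); (2, 0, 0, 0))


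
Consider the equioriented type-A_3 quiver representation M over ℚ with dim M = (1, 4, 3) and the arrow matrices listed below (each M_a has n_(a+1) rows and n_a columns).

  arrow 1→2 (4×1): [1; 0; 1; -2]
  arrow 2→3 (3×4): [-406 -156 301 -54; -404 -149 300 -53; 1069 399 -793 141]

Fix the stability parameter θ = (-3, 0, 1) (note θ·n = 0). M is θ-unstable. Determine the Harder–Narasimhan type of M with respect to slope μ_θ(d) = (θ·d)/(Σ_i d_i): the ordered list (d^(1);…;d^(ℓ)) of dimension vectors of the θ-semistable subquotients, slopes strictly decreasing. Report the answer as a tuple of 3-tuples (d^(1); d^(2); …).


Via rank(M_{q-1}∘⋯∘M_p): M ≅ I[1,3], I[2,2], I[2,3]^2.
μ_θ-semistable layers: μ^(1)=1; μ^(2)=0; μ^(3)=-3

((0, 0, 3); (0, 4, 0); (1, 0, 0))


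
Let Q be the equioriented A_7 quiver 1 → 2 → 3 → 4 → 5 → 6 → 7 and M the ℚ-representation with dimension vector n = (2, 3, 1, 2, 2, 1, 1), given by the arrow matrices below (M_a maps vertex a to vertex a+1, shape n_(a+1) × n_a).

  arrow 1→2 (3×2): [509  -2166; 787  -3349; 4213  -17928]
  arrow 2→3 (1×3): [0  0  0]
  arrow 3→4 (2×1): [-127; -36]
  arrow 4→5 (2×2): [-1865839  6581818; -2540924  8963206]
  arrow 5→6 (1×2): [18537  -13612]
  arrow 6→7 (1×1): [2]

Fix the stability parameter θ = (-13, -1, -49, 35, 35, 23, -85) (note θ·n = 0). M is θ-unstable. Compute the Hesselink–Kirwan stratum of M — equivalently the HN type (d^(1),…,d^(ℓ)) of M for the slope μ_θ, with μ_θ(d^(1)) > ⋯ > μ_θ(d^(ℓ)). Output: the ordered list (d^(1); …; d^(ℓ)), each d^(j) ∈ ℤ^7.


Interval decomposition of M: I[1,2]^2, I[2,2], I[3,7], I[4,5].
HN type (ℓ=5): μ^(1)=35; μ^(2)=2; μ^(3)=-1; μ^(4)=-13; μ^(5)=-49

((0, 0, 0, 1, 1, 0, 0); (0, 0, 0, 1, 1, 1, 1); (0, 3, 0, 0, 0, 0, 0); (2, 0, 0, 0, 0, 0, 0); (0, 0, 1, 0, 0, 0, 0))


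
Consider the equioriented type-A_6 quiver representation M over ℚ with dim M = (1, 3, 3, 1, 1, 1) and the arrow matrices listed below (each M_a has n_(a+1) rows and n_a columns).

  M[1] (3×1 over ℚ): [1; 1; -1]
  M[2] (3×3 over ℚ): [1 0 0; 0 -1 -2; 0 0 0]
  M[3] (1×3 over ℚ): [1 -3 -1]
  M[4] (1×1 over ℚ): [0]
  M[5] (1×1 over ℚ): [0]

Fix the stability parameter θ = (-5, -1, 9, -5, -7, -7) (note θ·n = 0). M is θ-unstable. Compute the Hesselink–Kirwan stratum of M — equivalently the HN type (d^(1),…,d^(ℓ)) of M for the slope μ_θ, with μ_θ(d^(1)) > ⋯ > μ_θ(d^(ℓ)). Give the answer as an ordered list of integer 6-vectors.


Via rank(M_{q-1}∘⋯∘M_p): M ≅ I[1,4], I[2,2], I[2,3], I[3,3], I[5,5], I[6,6].
μ_θ-semistable layers: μ^(1)=9; μ^(2)=2; μ^(3)=-1; μ^(4)=-5; μ^(5)=-7

((0, 0, 2, 0, 0, 0); (0, 0, 1, 1, 0, 0); (0, 3, 0, 0, 0, 0); (1, 0, 0, 0, 0, 0); (0, 0, 0, 0, 1, 1))


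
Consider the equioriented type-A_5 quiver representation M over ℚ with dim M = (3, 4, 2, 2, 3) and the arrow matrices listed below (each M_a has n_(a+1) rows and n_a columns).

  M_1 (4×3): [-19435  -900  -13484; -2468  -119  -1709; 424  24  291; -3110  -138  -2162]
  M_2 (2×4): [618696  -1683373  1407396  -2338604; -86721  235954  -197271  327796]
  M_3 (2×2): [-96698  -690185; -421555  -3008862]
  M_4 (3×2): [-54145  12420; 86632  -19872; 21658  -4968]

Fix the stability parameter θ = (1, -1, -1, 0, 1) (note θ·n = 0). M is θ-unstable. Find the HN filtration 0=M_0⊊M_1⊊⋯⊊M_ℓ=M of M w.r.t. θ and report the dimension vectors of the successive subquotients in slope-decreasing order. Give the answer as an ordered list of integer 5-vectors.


Via rank(M_{q-1}∘⋯∘M_p): M ≅ I[1,2], I[1,4], I[1,5], I[2,2], I[5,5]^2.
μ_θ-semistable layers: μ^(1)=1; μ^(2)=0; μ^(3)=-1/3; μ^(4)=-1

((0, 0, 0, 0, 3); (1, 1, 0, 2, 0); (2, 2, 2, 0, 0); (0, 1, 0, 0, 0))


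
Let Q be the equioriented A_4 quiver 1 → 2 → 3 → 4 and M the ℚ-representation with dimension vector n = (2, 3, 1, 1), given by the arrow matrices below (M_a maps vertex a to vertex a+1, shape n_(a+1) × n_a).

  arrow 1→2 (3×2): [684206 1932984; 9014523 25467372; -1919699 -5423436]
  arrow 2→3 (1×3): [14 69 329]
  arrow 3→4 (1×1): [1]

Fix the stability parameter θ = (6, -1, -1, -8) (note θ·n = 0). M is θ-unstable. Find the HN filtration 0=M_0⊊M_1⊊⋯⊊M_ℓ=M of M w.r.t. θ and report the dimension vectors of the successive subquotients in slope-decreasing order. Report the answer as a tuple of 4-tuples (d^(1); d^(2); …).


Barcode: M ≅ I[1,1], I[1,2], I[2,2], I[2,4]. HN layers by μ_θ (4 steps, strictly decreasing):
  μ^(1)=6; μ^(2)=5/2; μ^(3)=-1; μ^(4)=-10/3

((1, 0, 0, 0); (1, 1, 0, 0); (0, 1, 0, 0); (0, 1, 1, 1))


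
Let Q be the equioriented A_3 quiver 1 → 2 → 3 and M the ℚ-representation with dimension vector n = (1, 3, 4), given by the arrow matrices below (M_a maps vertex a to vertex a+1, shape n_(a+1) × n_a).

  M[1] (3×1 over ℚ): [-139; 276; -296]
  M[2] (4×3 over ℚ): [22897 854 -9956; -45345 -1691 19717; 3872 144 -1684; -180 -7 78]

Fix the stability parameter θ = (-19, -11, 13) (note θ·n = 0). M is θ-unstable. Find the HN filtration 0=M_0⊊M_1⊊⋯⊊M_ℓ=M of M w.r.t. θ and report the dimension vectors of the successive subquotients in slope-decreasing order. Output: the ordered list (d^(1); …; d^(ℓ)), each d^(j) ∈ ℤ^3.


Barcode: M ≅ I[1,3], I[2,3]^2, I[3,3]. HN layers by μ_θ (3 steps, strictly decreasing):
  μ^(1)=13; μ^(2)=-11; μ^(3)=-19

((0, 0, 4); (0, 3, 0); (1, 0, 0))


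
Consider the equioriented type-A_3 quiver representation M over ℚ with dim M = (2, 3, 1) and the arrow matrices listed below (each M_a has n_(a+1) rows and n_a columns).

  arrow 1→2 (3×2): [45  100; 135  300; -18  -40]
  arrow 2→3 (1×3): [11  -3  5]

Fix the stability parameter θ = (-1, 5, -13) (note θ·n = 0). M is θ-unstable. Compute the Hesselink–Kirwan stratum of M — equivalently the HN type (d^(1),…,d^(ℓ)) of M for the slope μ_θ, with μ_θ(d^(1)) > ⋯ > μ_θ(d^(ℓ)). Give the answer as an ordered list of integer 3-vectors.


Barcode: M ≅ I[1,1], I[1,2], I[2,2], I[2,3]. HN layers by μ_θ (3 steps, strictly decreasing):
  μ^(1)=5; μ^(2)=-1; μ^(3)=-4

((0, 2, 0); (2, 0, 0); (0, 1, 1))


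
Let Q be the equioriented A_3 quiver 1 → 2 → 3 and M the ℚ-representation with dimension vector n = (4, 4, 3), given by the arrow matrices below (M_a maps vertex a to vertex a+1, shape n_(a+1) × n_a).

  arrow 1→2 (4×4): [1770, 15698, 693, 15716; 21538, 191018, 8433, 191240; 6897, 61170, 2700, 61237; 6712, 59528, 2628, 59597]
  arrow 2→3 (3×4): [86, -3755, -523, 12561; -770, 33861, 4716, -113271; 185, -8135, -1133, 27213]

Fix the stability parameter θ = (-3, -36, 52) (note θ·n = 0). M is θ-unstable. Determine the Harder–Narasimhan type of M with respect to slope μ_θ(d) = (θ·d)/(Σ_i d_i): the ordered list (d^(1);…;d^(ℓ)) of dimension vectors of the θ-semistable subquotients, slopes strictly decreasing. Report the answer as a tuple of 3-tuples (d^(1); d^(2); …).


Interval decomposition of M: I[1,1], I[1,3]^3, I[2,2].
HN type (ℓ=4): μ^(1)=52; μ^(2)=-3; μ^(3)=-39/2; μ^(4)=-36

((0, 0, 3); (1, 0, 0); (3, 3, 0); (0, 1, 0))


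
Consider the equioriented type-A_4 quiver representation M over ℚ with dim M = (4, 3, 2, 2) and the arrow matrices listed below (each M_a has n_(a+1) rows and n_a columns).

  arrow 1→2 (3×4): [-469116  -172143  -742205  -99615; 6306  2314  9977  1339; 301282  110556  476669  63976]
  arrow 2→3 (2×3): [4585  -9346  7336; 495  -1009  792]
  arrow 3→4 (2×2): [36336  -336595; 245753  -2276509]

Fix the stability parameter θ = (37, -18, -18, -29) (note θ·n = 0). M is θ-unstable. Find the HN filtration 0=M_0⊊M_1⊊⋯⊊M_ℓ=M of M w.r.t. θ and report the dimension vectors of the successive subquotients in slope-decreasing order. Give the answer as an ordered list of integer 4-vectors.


Via rank(M_{q-1}∘⋯∘M_p): M ≅ I[1,1], I[1,2], I[1,4]^2.
μ_θ-semistable layers: μ^(1)=37; μ^(2)=19/2; μ^(3)=-7

((1, 0, 0, 0); (1, 1, 0, 0); (2, 2, 2, 2))


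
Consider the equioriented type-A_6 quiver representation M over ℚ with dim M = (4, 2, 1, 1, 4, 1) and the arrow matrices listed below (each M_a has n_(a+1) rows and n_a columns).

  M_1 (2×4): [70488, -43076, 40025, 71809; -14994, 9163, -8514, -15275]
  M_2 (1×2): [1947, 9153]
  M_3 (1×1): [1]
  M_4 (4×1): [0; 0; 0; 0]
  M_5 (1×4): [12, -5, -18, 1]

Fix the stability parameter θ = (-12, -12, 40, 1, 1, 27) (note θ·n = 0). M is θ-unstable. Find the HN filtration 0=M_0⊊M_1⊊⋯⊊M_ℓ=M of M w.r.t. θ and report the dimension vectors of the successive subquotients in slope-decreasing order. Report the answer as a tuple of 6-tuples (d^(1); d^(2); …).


Via rank(M_{q-1}∘⋯∘M_p): M ≅ I[1,1]^2, I[1,2], I[1,4], I[5,5]^3, I[5,6].
μ_θ-semistable layers: μ^(1)=27; μ^(2)=41/2; μ^(3)=1; μ^(4)=-12

((0, 0, 0, 0, 0, 1); (0, 0, 1, 1, 0, 0); (0, 0, 0, 0, 4, 0); (4, 2, 0, 0, 0, 0))


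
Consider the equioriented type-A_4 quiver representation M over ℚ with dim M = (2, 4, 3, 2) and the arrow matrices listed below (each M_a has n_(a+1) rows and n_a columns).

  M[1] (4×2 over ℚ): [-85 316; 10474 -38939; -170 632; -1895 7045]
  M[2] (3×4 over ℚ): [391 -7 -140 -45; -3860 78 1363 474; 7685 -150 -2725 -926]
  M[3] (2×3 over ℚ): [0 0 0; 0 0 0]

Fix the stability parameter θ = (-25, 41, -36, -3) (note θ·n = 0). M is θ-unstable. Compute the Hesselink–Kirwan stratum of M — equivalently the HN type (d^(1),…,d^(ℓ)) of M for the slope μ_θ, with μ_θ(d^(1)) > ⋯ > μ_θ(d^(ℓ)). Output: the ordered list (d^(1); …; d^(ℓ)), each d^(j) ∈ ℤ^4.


Via rank(M_{q-1}∘⋯∘M_p): M ≅ I[1,2], I[1,3], I[2,3]^2, I[4,4]^2.
μ_θ-semistable layers: μ^(1)=41; μ^(2)=5/2; μ^(3)=-3; μ^(4)=-25

((0, 1, 0, 0); (0, 3, 3, 0); (0, 0, 0, 2); (2, 0, 0, 0))


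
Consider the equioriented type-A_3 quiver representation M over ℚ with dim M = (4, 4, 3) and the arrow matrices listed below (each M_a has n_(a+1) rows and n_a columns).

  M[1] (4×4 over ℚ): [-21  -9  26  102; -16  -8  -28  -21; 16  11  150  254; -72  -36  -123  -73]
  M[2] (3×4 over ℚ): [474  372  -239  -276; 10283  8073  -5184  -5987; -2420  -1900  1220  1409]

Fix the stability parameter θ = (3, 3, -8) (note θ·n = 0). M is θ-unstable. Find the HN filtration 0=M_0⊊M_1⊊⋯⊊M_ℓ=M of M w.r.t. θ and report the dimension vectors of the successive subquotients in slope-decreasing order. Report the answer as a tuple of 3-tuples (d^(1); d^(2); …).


Interval decomposition of M: I[1,2], I[1,3]^3.
HN type (ℓ=2): μ^(1)=3; μ^(2)=-2/3

((1, 1, 0); (3, 3, 3))


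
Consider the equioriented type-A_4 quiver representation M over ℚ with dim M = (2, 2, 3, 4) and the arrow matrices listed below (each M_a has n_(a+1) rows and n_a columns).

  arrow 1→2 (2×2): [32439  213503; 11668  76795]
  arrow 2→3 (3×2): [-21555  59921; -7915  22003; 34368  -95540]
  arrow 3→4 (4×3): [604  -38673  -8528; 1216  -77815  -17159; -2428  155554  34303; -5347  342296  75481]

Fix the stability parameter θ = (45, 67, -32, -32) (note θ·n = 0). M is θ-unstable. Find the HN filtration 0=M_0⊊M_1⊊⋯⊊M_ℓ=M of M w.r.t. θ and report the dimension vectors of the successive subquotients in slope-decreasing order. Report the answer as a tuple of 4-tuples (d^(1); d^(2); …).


Barcode: M ≅ I[1,4]^2, I[3,4], I[4,4]. HN layers by μ_θ (2 steps, strictly decreasing):
  μ^(1)=12; μ^(2)=-32

((2, 2, 2, 2); (0, 0, 1, 2))


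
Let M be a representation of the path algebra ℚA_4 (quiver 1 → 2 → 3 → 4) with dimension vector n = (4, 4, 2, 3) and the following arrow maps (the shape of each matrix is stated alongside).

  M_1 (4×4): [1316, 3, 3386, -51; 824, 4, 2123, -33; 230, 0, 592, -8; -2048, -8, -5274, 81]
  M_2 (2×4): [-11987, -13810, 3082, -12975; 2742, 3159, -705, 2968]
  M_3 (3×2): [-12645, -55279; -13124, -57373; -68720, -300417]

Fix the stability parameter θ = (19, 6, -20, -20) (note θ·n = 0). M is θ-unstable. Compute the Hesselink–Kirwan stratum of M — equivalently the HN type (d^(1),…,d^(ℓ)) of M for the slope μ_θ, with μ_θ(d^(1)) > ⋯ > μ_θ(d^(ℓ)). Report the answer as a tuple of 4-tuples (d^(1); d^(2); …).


Interval decomposition of M: I[1,2]^2, I[1,4]^2, I[4,4].
HN type (ℓ=3): μ^(1)=25/2; μ^(2)=-15/4; μ^(3)=-20

((2, 2, 0, 0); (2, 2, 2, 2); (0, 0, 0, 1))


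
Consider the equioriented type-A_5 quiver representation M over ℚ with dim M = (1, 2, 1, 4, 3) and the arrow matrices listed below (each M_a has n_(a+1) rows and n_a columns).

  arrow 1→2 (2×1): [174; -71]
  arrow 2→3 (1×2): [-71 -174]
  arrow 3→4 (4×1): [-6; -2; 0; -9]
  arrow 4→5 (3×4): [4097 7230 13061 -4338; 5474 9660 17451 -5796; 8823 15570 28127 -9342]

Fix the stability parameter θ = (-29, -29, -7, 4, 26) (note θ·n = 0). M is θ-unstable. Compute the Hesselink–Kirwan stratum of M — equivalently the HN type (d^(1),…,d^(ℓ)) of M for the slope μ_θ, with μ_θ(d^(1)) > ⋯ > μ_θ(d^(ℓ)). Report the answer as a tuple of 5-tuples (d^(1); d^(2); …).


Interval decomposition of M: I[1,2], I[2,4], I[4,4], I[4,5]^2, I[5,5].
HN type (ℓ=4): μ^(1)=26; μ^(2)=4; μ^(3)=-7; μ^(4)=-29

((0, 0, 0, 0, 3); (0, 0, 0, 4, 0); (0, 0, 1, 0, 0); (1, 2, 0, 0, 0))


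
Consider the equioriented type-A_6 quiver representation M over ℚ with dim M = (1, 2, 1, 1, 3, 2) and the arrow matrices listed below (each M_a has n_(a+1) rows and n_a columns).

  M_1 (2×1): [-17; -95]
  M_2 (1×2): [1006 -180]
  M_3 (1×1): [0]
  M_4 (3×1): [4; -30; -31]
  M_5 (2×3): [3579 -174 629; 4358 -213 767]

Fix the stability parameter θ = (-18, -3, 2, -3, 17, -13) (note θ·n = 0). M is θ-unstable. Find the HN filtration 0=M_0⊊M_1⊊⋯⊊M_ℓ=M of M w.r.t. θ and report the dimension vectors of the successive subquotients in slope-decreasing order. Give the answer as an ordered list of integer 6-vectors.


Barcode: M ≅ I[1,3], I[2,2], I[4,6], I[5,5], I[5,6]. HN layers by μ_θ (4 steps, strictly decreasing):
  μ^(1)=17; μ^(2)=2; μ^(3)=-3; μ^(4)=-18

((0, 0, 0, 0, 1, 0); (0, 0, 1, 0, 2, 2); (0, 2, 0, 1, 0, 0); (1, 0, 0, 0, 0, 0))


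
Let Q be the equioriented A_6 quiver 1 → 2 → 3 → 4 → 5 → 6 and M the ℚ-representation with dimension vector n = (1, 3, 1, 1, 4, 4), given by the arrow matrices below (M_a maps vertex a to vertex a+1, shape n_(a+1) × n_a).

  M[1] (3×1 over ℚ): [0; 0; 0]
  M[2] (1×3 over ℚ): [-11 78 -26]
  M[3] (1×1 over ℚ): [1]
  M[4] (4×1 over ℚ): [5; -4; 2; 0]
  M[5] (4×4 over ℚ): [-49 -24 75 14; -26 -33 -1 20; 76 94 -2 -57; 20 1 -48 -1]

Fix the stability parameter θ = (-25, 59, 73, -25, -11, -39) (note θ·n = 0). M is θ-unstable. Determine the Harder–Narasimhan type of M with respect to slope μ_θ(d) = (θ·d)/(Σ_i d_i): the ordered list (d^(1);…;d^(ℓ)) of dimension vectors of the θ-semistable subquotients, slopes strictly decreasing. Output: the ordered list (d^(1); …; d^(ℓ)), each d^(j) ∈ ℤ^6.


Barcode: M ≅ I[1,1], I[2,2]^2, I[2,6], I[5,6]^3. HN layers by μ_θ (3 steps, strictly decreasing):
  μ^(1)=59; μ^(2)=57/5; μ^(3)=-25

((0, 2, 0, 0, 0, 0); (0, 1, 1, 1, 1, 1); (1, 0, 0, 0, 3, 3))


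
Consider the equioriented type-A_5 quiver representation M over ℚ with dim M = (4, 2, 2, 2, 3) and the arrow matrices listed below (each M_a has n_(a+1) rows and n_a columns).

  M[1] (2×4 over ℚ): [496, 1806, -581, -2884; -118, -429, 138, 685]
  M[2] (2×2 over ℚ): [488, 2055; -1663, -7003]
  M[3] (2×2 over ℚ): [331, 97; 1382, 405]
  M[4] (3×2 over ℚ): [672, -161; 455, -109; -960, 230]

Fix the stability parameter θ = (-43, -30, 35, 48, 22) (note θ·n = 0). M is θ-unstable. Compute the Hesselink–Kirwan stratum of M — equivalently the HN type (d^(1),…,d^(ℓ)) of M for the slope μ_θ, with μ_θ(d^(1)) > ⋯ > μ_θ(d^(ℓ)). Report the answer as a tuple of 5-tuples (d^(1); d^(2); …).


Interval decomposition of M: I[1,1]^2, I[1,5]^2, I[5,5].
HN type (ℓ=4): μ^(1)=35; μ^(2)=22; μ^(3)=-30; μ^(4)=-43

((0, 0, 2, 2, 2); (0, 0, 0, 0, 1); (0, 2, 0, 0, 0); (4, 0, 0, 0, 0))


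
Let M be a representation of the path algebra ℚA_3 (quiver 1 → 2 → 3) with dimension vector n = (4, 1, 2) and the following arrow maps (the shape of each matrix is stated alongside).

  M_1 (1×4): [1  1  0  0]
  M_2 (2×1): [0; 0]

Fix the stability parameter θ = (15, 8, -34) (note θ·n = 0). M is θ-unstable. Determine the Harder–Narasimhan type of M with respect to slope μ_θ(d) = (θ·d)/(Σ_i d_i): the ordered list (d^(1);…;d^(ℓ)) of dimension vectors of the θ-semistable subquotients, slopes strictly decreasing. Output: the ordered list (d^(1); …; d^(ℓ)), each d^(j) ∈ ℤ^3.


Barcode: M ≅ I[1,1]^3, I[1,2], I[3,3]^2. HN layers by μ_θ (3 steps, strictly decreasing):
  μ^(1)=15; μ^(2)=23/2; μ^(3)=-34

((3, 0, 0); (1, 1, 0); (0, 0, 2))


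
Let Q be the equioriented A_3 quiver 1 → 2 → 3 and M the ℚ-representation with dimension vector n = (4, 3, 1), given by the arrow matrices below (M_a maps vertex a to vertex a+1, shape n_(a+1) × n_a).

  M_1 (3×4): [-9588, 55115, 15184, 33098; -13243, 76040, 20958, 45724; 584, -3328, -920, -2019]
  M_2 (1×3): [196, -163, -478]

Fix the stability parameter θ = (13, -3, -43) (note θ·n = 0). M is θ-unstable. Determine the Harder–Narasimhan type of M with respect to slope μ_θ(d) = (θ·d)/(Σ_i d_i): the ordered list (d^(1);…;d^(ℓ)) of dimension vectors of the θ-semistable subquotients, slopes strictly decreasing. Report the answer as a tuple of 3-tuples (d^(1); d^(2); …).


Barcode: M ≅ I[1,1], I[1,2]^2, I[1,3]. HN layers by μ_θ (3 steps, strictly decreasing):
  μ^(1)=13; μ^(2)=5; μ^(3)=-11

((1, 0, 0); (2, 2, 0); (1, 1, 1))


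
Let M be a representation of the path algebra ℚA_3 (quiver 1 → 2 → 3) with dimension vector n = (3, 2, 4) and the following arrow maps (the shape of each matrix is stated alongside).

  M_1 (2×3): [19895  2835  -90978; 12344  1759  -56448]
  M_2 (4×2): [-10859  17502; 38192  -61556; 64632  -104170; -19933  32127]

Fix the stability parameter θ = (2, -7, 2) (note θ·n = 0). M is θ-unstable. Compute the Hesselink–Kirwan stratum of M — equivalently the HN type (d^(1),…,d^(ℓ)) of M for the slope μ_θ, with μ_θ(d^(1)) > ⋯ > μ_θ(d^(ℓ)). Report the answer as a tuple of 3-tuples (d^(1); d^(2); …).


Via rank(M_{q-1}∘⋯∘M_p): M ≅ I[1,1], I[1,3]^2, I[3,3]^2.
μ_θ-semistable layers: μ^(1)=2; μ^(2)=-5/2

((1, 0, 4); (2, 2, 0))


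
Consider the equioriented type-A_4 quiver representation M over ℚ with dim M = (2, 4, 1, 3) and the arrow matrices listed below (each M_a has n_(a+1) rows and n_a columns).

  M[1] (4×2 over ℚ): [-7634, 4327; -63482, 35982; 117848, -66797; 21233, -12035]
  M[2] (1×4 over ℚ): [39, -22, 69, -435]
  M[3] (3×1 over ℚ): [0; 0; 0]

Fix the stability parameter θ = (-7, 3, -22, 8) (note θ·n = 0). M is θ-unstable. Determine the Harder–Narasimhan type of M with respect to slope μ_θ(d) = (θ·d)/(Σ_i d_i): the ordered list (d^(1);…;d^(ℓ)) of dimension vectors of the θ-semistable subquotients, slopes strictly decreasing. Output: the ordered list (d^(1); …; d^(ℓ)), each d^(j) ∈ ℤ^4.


Barcode: M ≅ I[1,2], I[1,3], I[2,2]^2, I[4,4]^3. HN layers by μ_θ (4 steps, strictly decreasing):
  μ^(1)=8; μ^(2)=3; μ^(3)=-7; μ^(4)=-26/3

((0, 0, 0, 3); (0, 3, 0, 0); (1, 0, 0, 0); (1, 1, 1, 0))


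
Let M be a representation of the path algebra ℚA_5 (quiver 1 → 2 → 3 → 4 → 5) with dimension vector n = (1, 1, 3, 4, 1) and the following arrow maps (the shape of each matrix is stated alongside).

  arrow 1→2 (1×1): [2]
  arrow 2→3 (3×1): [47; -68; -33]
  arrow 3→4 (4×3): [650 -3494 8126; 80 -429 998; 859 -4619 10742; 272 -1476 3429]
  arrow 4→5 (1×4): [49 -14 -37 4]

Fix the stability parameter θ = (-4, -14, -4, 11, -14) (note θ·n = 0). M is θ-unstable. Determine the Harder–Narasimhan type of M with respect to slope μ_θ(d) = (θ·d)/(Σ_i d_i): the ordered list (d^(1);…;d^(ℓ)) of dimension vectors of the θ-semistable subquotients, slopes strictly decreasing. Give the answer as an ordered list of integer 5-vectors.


Interval decomposition of M: I[1,5], I[3,4]^2, I[4,4].
HN type (ℓ=4): μ^(1)=11; μ^(2)=-3/2; μ^(3)=-4; μ^(4)=-9

((0, 0, 0, 3, 0); (0, 0, 0, 1, 1); (0, 0, 3, 0, 0); (1, 1, 0, 0, 0))


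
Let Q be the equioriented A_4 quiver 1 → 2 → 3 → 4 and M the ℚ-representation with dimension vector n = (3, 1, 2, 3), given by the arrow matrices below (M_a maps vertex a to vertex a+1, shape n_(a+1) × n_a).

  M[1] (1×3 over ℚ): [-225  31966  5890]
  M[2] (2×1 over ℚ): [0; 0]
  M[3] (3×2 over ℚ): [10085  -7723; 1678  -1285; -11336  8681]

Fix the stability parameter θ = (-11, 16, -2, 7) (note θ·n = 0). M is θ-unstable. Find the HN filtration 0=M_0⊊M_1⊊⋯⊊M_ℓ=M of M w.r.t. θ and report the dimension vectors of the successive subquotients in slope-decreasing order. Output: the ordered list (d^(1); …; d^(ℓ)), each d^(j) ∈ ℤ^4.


Via rank(M_{q-1}∘⋯∘M_p): M ≅ I[1,1]^2, I[1,2], I[3,4]^2, I[4,4].
μ_θ-semistable layers: μ^(1)=16; μ^(2)=7; μ^(3)=-2; μ^(4)=-11

((0, 1, 0, 0); (0, 0, 0, 3); (0, 0, 2, 0); (3, 0, 0, 0))


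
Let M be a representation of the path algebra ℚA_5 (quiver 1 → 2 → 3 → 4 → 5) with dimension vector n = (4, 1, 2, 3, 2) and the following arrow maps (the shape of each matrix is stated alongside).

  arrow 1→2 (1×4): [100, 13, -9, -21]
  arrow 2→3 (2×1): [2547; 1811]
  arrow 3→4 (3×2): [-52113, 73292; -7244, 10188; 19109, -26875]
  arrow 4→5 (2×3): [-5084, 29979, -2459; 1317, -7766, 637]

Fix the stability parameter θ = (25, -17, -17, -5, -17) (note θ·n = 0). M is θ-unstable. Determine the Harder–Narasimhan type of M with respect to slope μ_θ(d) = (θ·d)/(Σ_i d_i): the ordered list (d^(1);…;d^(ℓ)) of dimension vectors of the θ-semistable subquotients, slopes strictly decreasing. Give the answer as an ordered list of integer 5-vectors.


Via rank(M_{q-1}∘⋯∘M_p): M ≅ I[1,1]^3, I[1,5], I[3,5], I[4,4].
μ_θ-semistable layers: μ^(1)=25; μ^(2)=-5; μ^(3)=-31/5; μ^(4)=-11; μ^(5)=-17

((3, 0, 0, 0, 0); (0, 0, 0, 1, 0); (1, 1, 1, 1, 1); (0, 0, 0, 1, 1); (0, 0, 1, 0, 0))


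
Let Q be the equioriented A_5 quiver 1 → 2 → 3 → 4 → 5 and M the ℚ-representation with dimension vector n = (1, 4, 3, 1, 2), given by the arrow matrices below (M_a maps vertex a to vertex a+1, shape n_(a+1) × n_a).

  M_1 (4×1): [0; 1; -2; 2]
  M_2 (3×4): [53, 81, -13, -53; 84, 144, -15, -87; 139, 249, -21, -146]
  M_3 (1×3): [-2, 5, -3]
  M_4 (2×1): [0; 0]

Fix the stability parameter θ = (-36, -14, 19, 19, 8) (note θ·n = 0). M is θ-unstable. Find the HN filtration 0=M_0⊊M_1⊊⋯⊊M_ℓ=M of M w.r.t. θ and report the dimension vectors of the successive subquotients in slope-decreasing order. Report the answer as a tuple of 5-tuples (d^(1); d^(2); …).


Barcode: M ≅ I[1,4], I[2,2], I[2,3]^2, I[5,5]^2. HN layers by μ_θ (4 steps, strictly decreasing):
  μ^(1)=19; μ^(2)=8; μ^(3)=-14; μ^(4)=-36

((0, 0, 3, 1, 0); (0, 0, 0, 0, 2); (0, 4, 0, 0, 0); (1, 0, 0, 0, 0))


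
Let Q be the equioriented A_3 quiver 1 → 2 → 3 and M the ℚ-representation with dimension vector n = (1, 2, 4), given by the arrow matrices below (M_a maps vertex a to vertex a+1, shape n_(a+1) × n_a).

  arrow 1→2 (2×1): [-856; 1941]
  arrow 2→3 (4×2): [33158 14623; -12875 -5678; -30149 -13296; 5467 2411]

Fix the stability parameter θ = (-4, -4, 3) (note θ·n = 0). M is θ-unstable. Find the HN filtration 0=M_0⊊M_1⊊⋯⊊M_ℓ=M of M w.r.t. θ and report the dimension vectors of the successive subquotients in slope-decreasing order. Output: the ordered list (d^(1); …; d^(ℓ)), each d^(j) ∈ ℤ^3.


Interval decomposition of M: I[1,3], I[2,3], I[3,3]^2.
HN type (ℓ=2): μ^(1)=3; μ^(2)=-4

((0, 0, 4); (1, 2, 0))


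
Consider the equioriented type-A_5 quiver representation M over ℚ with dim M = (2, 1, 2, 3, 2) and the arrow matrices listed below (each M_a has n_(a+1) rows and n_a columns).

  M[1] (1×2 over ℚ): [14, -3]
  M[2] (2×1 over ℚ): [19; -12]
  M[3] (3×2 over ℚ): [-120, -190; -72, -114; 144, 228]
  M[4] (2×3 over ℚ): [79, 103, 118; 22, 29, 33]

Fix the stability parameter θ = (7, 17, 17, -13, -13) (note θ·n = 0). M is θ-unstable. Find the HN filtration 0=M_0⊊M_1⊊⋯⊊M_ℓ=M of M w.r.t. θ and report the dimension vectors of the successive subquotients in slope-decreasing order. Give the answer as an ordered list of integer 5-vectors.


Via rank(M_{q-1}∘⋯∘M_p): M ≅ I[1,1], I[1,3], I[3,5], I[4,4], I[4,5].
μ_θ-semistable layers: μ^(1)=17; μ^(2)=7; μ^(3)=-3; μ^(4)=-13

((0, 1, 1, 0, 0); (2, 0, 0, 0, 0); (0, 0, 1, 1, 1); (0, 0, 0, 2, 1))


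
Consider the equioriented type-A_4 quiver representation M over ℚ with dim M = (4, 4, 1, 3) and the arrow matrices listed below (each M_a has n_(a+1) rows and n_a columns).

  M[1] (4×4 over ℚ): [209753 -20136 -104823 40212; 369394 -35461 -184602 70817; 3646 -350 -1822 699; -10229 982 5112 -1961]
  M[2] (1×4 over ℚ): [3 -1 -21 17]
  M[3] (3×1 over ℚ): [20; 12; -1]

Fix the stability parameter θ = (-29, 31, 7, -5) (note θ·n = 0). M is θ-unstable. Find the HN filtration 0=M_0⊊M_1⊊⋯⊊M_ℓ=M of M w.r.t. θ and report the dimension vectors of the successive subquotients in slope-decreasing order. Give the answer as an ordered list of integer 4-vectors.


Barcode: M ≅ I[1,2]^3, I[1,4], I[4,4]^2. HN layers by μ_θ (4 steps, strictly decreasing):
  μ^(1)=31; μ^(2)=11; μ^(3)=-5; μ^(4)=-29

((0, 3, 0, 0); (0, 1, 1, 1); (0, 0, 0, 2); (4, 0, 0, 0))


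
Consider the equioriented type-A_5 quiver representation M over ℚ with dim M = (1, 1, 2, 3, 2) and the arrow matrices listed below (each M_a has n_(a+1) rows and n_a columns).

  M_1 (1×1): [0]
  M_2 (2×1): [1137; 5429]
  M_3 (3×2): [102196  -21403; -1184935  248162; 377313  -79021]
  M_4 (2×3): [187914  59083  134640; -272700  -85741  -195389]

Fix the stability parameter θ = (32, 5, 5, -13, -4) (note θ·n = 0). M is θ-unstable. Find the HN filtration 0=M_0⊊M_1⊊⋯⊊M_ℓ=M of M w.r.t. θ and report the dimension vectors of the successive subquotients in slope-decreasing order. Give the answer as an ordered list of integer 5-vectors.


Barcode: M ≅ I[1,1], I[2,5], I[3,5], I[4,4]. HN layers by μ_θ (4 steps, strictly decreasing):
  μ^(1)=32; μ^(2)=-7/4; μ^(3)=-4; μ^(4)=-13

((1, 0, 0, 0, 0); (0, 1, 1, 1, 1); (0, 0, 1, 1, 1); (0, 0, 0, 1, 0))


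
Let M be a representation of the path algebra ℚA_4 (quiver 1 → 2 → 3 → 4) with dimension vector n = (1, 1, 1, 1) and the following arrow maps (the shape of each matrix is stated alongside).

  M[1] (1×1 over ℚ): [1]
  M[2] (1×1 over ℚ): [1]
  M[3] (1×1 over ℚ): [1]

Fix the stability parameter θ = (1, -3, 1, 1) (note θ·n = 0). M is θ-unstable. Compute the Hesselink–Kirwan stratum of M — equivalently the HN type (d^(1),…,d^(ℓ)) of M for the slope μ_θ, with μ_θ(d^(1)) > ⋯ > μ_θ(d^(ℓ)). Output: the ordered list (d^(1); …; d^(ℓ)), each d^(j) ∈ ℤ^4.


Via rank(M_{q-1}∘⋯∘M_p): M ≅ I[1,4].
μ_θ-semistable layers: μ^(1)=1; μ^(2)=-1

((0, 0, 1, 1); (1, 1, 0, 0))


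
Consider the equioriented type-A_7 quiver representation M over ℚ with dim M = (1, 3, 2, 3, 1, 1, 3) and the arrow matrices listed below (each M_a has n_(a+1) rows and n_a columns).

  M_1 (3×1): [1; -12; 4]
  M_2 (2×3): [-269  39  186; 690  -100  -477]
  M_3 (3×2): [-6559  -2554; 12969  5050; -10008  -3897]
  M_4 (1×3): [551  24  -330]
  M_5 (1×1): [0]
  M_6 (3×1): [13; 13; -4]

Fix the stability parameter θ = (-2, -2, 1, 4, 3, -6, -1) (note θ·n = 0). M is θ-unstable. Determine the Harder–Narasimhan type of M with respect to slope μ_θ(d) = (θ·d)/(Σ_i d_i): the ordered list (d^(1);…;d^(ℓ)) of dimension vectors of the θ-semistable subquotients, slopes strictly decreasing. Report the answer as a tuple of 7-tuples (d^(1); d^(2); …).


Interval decomposition of M: I[1,5], I[2,2], I[2,4], I[4,4], I[6,7], I[7,7]^2.
HN type (ℓ=6): μ^(1)=4; μ^(2)=7/2; μ^(3)=1; μ^(4)=-1; μ^(5)=-2; μ^(6)=-6

((0, 0, 0, 2, 0, 0, 0); (0, 0, 0, 1, 1, 0, 0); (0, 0, 2, 0, 0, 0, 0); (0, 0, 0, 0, 0, 0, 3); (1, 3, 0, 0, 0, 0, 0); (0, 0, 0, 0, 0, 1, 0))


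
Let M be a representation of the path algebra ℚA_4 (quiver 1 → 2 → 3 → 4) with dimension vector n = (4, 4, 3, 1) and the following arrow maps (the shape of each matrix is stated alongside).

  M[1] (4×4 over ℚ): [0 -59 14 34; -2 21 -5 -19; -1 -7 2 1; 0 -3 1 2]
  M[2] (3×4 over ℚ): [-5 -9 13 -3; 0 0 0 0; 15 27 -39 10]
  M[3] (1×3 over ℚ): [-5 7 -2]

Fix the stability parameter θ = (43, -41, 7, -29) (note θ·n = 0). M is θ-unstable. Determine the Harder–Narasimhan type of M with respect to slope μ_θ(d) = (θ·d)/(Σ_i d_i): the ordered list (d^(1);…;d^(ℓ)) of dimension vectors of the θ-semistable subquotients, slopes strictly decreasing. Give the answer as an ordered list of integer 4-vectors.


Via rank(M_{q-1}∘⋯∘M_p): M ≅ I[1,2]^2, I[1,3], I[1,4], I[3,3].
μ_θ-semistable layers: μ^(1)=7; μ^(2)=1; μ^(3)=-5

((0, 0, 2, 0); (3, 3, 0, 0); (1, 1, 1, 1))


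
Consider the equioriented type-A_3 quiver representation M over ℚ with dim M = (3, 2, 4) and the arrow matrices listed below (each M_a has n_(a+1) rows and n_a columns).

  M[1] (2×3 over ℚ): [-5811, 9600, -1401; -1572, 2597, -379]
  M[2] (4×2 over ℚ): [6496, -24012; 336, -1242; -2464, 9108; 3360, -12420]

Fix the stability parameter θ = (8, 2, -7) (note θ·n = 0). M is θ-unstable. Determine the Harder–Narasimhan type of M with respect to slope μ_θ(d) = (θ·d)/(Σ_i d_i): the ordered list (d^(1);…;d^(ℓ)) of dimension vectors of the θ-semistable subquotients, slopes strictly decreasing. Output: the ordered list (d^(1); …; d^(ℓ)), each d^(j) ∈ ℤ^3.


Barcode: M ≅ I[1,1], I[1,2], I[1,3], I[3,3]^3. HN layers by μ_θ (4 steps, strictly decreasing):
  μ^(1)=8; μ^(2)=5; μ^(3)=1; μ^(4)=-7

((1, 0, 0); (1, 1, 0); (1, 1, 1); (0, 0, 3))


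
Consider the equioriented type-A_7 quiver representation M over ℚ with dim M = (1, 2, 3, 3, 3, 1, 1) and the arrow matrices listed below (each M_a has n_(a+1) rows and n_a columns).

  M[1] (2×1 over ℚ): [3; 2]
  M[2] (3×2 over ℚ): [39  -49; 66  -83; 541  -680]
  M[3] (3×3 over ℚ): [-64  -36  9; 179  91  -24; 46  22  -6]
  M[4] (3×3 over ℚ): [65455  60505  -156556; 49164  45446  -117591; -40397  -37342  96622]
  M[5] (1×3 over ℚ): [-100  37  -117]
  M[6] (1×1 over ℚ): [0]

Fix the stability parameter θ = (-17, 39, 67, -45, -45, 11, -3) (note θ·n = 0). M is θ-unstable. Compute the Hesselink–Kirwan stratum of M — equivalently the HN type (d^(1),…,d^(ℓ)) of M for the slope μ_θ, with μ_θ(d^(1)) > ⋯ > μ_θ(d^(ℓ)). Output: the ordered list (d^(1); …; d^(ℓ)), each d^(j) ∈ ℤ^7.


Barcode: M ≅ I[1,6], I[2,3], I[3,5], I[4,5], I[7,7]. HN layers by μ_θ (8 steps, strictly decreasing):
  μ^(1)=67; μ^(2)=39; μ^(3)=11; μ^(4)=4; μ^(5)=-3; μ^(6)=-23/3; μ^(7)=-17; μ^(8)=-45

((0, 0, 1, 0, 0, 0, 0); (0, 1, 0, 0, 0, 0, 0); (0, 0, 0, 0, 0, 1, 0); (0, 1, 1, 1, 1, 0, 0); (0, 0, 0, 0, 0, 0, 1); (0, 0, 1, 1, 1, 0, 0); (1, 0, 0, 0, 0, 0, 0); (0, 0, 0, 1, 1, 0, 0))


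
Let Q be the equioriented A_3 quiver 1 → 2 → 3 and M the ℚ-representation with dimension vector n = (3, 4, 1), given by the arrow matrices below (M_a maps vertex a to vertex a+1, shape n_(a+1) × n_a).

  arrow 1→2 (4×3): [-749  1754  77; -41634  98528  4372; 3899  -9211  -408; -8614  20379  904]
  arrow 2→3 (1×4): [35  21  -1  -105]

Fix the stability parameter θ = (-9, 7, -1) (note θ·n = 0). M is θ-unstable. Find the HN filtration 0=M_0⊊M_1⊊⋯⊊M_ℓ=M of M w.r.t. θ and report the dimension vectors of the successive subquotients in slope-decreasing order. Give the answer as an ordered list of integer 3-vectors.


Via rank(M_{q-1}∘⋯∘M_p): M ≅ I[1,2]^2, I[1,3], I[2,2].
μ_θ-semistable layers: μ^(1)=7; μ^(2)=3; μ^(3)=-9

((0, 3, 0); (0, 1, 1); (3, 0, 0))


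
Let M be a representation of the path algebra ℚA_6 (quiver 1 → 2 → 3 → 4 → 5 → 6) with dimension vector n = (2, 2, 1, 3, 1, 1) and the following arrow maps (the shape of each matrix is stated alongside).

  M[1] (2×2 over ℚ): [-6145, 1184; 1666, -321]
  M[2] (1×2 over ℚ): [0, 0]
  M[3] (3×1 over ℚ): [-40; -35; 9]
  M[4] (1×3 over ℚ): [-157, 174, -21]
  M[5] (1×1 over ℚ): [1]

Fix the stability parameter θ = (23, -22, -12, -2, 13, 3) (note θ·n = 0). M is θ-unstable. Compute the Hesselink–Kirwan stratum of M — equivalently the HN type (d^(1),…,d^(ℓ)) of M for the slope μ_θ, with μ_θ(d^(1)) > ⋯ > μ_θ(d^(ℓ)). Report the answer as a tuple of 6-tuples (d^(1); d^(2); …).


Barcode: M ≅ I[1,2]^2, I[3,6], I[4,4]^2. HN layers by μ_θ (4 steps, strictly decreasing):
  μ^(1)=8; μ^(2)=1/2; μ^(3)=-2; μ^(4)=-12

((0, 0, 0, 0, 1, 1); (2, 2, 0, 0, 0, 0); (0, 0, 0, 3, 0, 0); (0, 0, 1, 0, 0, 0))


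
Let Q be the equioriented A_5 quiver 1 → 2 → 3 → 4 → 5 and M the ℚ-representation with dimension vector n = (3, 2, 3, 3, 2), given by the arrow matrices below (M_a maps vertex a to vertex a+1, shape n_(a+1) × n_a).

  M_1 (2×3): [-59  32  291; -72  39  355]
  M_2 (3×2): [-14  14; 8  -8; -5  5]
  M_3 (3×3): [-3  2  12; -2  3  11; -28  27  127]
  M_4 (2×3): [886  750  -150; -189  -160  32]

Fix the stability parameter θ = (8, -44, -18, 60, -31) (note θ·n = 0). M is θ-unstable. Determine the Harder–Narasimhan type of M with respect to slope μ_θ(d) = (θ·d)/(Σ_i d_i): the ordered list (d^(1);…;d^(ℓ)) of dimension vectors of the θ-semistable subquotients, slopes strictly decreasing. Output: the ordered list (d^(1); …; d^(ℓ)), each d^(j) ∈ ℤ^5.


Via rank(M_{q-1}∘⋯∘M_p): M ≅ I[1,1], I[1,2], I[1,5], I[3,3], I[3,4], I[4,5].
μ_θ-semistable layers: μ^(1)=60; μ^(2)=29/2; μ^(3)=8; μ^(4)=-18

((0, 0, 0, 1, 0); (0, 0, 0, 2, 2); (1, 0, 0, 0, 0); (2, 2, 3, 0, 0))


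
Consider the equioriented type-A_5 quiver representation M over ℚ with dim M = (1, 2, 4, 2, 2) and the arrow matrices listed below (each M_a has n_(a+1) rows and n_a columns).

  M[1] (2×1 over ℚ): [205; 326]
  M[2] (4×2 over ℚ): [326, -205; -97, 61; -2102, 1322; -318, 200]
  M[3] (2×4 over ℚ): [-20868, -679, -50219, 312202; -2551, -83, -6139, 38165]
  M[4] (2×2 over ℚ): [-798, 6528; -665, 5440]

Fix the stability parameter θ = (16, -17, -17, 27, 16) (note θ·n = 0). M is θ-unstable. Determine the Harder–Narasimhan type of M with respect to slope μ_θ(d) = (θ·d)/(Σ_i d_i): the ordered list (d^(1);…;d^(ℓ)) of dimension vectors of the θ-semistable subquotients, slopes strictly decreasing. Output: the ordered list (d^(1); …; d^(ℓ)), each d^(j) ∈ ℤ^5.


Via rank(M_{q-1}∘⋯∘M_p): M ≅ I[1,5], I[2,4], I[3,3]^2, I[5,5].
μ_θ-semistable layers: μ^(1)=27; μ^(2)=43/2; μ^(3)=16; μ^(4)=-6; μ^(5)=-17

((0, 0, 0, 1, 0); (0, 0, 0, 1, 1); (0, 0, 0, 0, 1); (1, 1, 1, 0, 0); (0, 1, 3, 0, 0))


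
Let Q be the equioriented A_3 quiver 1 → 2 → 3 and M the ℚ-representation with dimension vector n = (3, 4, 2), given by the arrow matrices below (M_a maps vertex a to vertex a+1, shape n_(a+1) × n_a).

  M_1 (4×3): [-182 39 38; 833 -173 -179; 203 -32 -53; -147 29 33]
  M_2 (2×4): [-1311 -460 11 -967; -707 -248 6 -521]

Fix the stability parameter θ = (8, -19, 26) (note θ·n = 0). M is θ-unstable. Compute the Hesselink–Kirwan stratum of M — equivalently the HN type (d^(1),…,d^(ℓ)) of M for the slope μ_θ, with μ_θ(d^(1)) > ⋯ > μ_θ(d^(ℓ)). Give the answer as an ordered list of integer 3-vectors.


Barcode: M ≅ I[1,1], I[1,2], I[1,3], I[2,2], I[2,3]. HN layers by μ_θ (4 steps, strictly decreasing):
  μ^(1)=26; μ^(2)=8; μ^(3)=-11/2; μ^(4)=-19

((0, 0, 2); (1, 0, 0); (2, 2, 0); (0, 2, 0))


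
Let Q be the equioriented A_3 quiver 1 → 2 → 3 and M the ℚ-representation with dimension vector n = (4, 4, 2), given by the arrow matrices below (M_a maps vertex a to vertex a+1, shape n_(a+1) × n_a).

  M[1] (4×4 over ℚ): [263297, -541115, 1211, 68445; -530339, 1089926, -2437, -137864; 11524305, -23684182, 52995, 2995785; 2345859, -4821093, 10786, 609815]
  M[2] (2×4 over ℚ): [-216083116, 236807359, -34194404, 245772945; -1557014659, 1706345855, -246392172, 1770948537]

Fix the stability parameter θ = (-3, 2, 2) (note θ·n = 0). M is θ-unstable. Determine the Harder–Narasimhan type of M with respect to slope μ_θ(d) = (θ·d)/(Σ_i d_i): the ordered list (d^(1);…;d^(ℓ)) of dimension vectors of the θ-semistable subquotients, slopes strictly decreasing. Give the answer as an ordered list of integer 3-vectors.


Interval decomposition of M: I[1,2]^2, I[1,3]^2.
HN type (ℓ=2): μ^(1)=2; μ^(2)=-3

((0, 4, 2); (4, 0, 0))


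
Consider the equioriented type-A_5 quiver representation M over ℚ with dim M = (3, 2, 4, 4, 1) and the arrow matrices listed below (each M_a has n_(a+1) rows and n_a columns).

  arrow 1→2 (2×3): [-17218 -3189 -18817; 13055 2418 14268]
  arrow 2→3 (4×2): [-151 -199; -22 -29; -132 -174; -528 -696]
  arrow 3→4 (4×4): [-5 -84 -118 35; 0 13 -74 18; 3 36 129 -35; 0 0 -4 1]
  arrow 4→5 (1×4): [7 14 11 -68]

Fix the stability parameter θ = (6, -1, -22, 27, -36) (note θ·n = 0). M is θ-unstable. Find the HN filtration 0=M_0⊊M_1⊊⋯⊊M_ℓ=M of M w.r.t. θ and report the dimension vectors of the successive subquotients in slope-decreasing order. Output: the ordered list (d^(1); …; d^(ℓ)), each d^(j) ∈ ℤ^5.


Via rank(M_{q-1}∘⋯∘M_p): M ≅ I[1,1], I[1,4], I[1,5], I[3,4]^2.
μ_θ-semistable layers: μ^(1)=27; μ^(2)=6; μ^(3)=-9/2; μ^(4)=-17/3; μ^(5)=-22

((0, 0, 0, 3, 0); (1, 0, 0, 0, 0); (0, 0, 0, 1, 1); (2, 2, 2, 0, 0); (0, 0, 2, 0, 0))


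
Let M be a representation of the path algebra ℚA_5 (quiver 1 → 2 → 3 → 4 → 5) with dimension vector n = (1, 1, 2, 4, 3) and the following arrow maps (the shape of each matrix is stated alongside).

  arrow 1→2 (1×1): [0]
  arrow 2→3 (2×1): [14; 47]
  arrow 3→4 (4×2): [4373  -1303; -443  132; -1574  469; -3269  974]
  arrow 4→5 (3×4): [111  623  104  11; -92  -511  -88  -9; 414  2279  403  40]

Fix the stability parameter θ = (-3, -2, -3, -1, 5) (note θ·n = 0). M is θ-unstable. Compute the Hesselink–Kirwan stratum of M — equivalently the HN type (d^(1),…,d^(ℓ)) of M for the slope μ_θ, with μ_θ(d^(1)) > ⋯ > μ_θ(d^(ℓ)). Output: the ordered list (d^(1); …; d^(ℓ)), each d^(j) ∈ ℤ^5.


Via rank(M_{q-1}∘⋯∘M_p): M ≅ I[1,1], I[2,5], I[3,5], I[4,4], I[4,5].
μ_θ-semistable layers: μ^(1)=5; μ^(2)=-1; μ^(3)=-5/2; μ^(4)=-3

((0, 0, 0, 0, 3); (0, 0, 0, 4, 0); (0, 1, 1, 0, 0); (1, 0, 1, 0, 0))
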